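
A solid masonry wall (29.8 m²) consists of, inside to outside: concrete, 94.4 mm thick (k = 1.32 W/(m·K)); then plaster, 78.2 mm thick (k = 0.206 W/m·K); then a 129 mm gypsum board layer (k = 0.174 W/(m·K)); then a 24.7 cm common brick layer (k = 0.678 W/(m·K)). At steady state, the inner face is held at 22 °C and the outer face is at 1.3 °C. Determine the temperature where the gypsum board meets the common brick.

T = 6.14 °C

Treat each layer as a resistance in series:
  R_concrete = L/(kA) = 0.0944/(1.32·29.8) = 0.002400 K/W
  R_plaster = L/(kA) = 0.0782/(0.206·29.8) = 0.01274 K/W
  R_gypsum board = L/(kA) = 0.129/(0.174·29.8) = 0.02488 K/W
  R_common brick = L/(kA) = 0.247/(0.678·29.8) = 0.01223 K/W
ΣR = 0.002400 + 0.01274 + 0.02488 + 0.01223 = 0.05225 K/W
Q = ΔT/ΣR = (22 °C − 1.3 °C)/0.05225 = 396.2 W
From the inner boundary to the gypsum board/common brick interface, ΣR_partial = 0.04002 K/W.
T_interface = T_in − Q·ΣR_partial = 22 °C − (396.2)(0.04002) = 6.14 °C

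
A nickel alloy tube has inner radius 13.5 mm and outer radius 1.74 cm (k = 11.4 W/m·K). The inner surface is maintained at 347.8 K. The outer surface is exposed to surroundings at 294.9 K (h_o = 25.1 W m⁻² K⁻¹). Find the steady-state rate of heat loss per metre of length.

Series thermal resistances, inner to outer:
  R'_nickel alloy = ln(0.0174/0.0135)/(2πk) = 0.2538/(2π·11.4) = 0.003543 m·K/W
  R'_conv,out = 1/(2πr h) = 1/(2π·0.0174·25.1) = 0.3644 m·K/W
ΣR = 0.003543 + 0.3644 = 0.3679 m·K/W
Q' = ΔT/ΣR = (347.8 K − 294.9 K)/0.3679 = 144 W/m

Q' = 144 W/m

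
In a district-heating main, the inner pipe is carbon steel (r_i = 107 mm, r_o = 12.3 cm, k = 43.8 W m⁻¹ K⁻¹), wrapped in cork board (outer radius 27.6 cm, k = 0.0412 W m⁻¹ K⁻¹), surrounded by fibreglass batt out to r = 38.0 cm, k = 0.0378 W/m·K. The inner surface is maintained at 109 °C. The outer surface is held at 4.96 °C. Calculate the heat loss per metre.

Q' = 23.3 W/m

Resistance network (inner→outer):
  R'_carbon steel = ln(0.123/0.107)/(2πk) = 0.1394/(2π·43.8) = 5.064×10^-4 m·K/W
  R'_cork board = ln(0.276/0.123)/(2πk) = 0.8082/(2π·0.0412) = 3.122 m·K/W
  R'_fibreglass batt = ln(0.380/0.276)/(2πk) = 0.3198/(2π·0.0378) = 1.346 m·K/W
ΣR = 5.064×10^-4 + 3.122 + 1.346 = 4.469 m·K/W
Q' = ΔT/ΣR = (109 °C − 4.96 °C)/4.469 = 23.3 W/m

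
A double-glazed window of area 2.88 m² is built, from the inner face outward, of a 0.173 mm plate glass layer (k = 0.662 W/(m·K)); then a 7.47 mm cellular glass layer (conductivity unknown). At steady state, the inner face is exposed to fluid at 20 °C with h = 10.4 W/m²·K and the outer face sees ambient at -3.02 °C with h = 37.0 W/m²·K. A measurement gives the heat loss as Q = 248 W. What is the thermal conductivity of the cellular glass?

k = 0.0519 W/m·K

ΣR = ΔT/Q = |20 − -3.02|/248 = 0.09282 K/W
Known resistances:
  R_conv,in = 1/(hA) = 1/(10.4·2.88) = 0.03339 K/W
  R_plate glass = L/(kA) = 1.73×10^-4/(0.662·2.88) = 9.074×10^-5 K/W
  R_conv,out = 1/(hA) = 1/(37.0·2.88) = 0.009384 K/W
R_cellular glass = ΣR − ΣR_known = 0.09282 − 0.04286 = 0.04996 K/W
L/(kA) = 0.04996 ⇒ k = 0.00747/(0.04996·2.88) = 0.0519 W/m·K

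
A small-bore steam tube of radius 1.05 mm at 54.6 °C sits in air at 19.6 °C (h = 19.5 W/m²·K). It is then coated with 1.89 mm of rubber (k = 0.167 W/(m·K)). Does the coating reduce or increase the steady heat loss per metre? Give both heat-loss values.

increases: 4.50 → 9.32 W/m

Critical radius for a cylinder: r_cr = k/h = 0.00856 m = 0.856 cm.
Outer radius after coating: r₂ = 0.00105 + 0.00189 = 0.00294 m.
Since r₁ < r_cr and r₂ ≤ r_cr, the coating moves toward the maximum at r_cr — heat loss rises.
Bare: R = 1/(2πr₁h) = 7.773 m·K/W; Q = 35/7.773 = 4.50 W/m.
Coated: R = R_cond + R_conv = 3.757 m·K/W; Q = 35/3.757 = 9.32 W/m.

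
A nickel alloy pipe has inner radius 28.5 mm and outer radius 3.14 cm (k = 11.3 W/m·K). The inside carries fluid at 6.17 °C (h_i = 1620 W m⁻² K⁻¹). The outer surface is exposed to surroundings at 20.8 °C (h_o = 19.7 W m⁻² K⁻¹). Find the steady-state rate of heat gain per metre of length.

Q' = 55.8 W/m

Treat each layer as a resistance in series:
  R'_conv,in = 1/(2πr h) = 1/(2π·0.0285·1620) = 0.003447 m·K/W
  R'_nickel alloy = ln(0.0314/0.0285)/(2πk) = 0.09690/(2π·11.3) = 0.001365 m·K/W
  R'_conv,out = 1/(2πr h) = 1/(2π·0.0314·19.7) = 0.2573 m·K/W
ΣR = 0.003447 + 0.001365 + 0.2573 = 0.2621 m·K/W
Q' = ΔT/ΣR = (6.17 °C − 20.8 °C)/0.2621 = -55.8 W/m
(Negative Q' ⇒ heat flows inward; heat gain = 55.8 W/m.)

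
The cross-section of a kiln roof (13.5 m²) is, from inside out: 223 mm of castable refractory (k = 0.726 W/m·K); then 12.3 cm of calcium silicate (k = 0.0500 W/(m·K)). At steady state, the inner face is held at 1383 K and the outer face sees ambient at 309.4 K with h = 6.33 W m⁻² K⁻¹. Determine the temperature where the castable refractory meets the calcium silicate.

T = 1270 K

Resistance network (inner→outer):
  R_castable refractory = L/(kA) = 0.223/(0.726·13.5) = 0.02275 K/W
  R_calcium silicate = L/(kA) = 0.123/(0.0500·13.5) = 0.1822 K/W
  R_conv,out = 1/(hA) = 1/(6.33·13.5) = 0.01170 K/W
ΣR = 0.02275 + 0.1822 + 0.01170 = 0.2167 K/W
Q = ΔT/ΣR = (1383 K − 309.4 K)/0.2167 = 4954 W
From the inner boundary to the castable refractory/calcium silicate interface, ΣR_partial = 0.02275 K/W.
T_interface = T_in − Q·ΣR_partial = 1383 K − (4954)(0.02275) = 1270 K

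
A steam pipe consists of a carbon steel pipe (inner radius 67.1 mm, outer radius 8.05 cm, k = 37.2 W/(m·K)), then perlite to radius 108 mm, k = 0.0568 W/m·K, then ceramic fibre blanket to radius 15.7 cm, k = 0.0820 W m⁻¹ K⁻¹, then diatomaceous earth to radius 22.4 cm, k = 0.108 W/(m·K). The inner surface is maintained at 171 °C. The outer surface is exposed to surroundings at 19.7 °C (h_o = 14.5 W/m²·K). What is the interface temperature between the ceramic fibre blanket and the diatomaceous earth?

T = 60.5 °C

Series thermal resistances, inner to outer:
  R'_carbon steel = ln(0.0805/0.0671)/(2πk) = 0.1821/(2π·37.2) = 7.790×10^-4 m·K/W
  R'_perlite = ln(0.108/0.0805)/(2πk) = 0.2939/(2π·0.0568) = 0.8234 m·K/W
  R'_ceramic fibre blanket = ln(0.157/0.108)/(2πk) = 0.3741/(2π·0.0820) = 0.7261 m·K/W
  R'_diatomaceous earth = ln(0.224/0.157)/(2πk) = 0.3554/(2π·0.108) = 0.5237 m·K/W
  R'_conv,out = 1/(2πr h) = 1/(2π·0.224·14.5) = 0.04900 m·K/W
ΣR = 7.790×10^-4 + 0.8234 + 0.7261 + 0.5237 + 0.04900 = 2.123 m·K/W
Q' = ΔT/ΣR = (171 °C − 19.7 °C)/2.123 = 71.27 W/m
From the inner boundary to the ceramic fibre blanket/diatomaceous earth interface, ΣR_partial = 1.550 m·K/W.
T_interface = T_in − Q'·ΣR_partial = 171 °C − (71.27)(1.550) = 60.5 °C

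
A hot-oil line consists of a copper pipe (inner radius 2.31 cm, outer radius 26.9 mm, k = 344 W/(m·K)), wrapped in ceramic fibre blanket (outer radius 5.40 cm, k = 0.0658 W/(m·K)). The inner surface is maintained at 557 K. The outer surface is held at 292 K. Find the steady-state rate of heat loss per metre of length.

Treat each layer as a resistance in series:
  R'_copper = ln(0.0269/0.0231)/(2πk) = 0.1523/(2π·344) = 7.046×10^-5 m·K/W
  R'_ceramic fibre blanket = ln(0.0540/0.0269)/(2πk) = 0.6969/(2π·0.0658) = 1.686 m·K/W
ΣR = 7.046×10^-5 + 1.686 = 1.686 m·K/W
Q' = ΔT/ΣR = (557 K − 292 K)/1.686 = 157 W/m

Q' = 157 W/m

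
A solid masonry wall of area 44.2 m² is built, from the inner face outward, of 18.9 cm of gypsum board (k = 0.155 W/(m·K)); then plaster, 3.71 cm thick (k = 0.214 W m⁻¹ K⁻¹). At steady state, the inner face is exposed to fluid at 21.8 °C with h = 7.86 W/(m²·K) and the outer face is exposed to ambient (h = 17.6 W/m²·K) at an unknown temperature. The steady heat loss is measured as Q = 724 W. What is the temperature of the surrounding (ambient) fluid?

T_out = -4.03 °C

Sum the resistances:
  R_conv,in = 1/(hA) = 1/(7.86·44.2) = 0.002878 K/W
  R_gypsum board = L/(kA) = 0.189/(0.155·44.2) = 0.02759 K/W
  R_plaster = L/(kA) = 0.0371/(0.214·44.2) = 0.003922 K/W
  R_conv,out = 1/(hA) = 1/(17.6·44.2) = 0.001285 K/W
ΣR = 0.03567 K/W
ΔT = Q·ΣR = 724 × 0.03567 = 25.83 K
Heat flows outward, so T_out = T_in − ΔT = 21.8 − 25.83 = -4.03 °C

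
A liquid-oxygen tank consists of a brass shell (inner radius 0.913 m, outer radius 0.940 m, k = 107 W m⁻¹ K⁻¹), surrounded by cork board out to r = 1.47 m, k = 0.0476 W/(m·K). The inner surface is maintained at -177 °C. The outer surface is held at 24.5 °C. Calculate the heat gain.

Q = 314 W

Treat each layer as a resistance in series:
  R_brass = (1/0.913 − 1/0.940)/(4πk) = 0.03146/(4π·107) = 2.340×10^-5 K/W
  R_cork board = (1/0.940 − 1/1.47)/(4πk) = 0.3836/(4π·0.0476) = 0.6412 K/W
ΣR = 2.340×10^-5 + 0.6412 = 0.6412 K/W
Q = ΔT/ΣR = (-177 °C − 24.5 °C)/0.6412 = -314 W
(Negative Q ⇒ heat flows inward; heat gain = 314 W.)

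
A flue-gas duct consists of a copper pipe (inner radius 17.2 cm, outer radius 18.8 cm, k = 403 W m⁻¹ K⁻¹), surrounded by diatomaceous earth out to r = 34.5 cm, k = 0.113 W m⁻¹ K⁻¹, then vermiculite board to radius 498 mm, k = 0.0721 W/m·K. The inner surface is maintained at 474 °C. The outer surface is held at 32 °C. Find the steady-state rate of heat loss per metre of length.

Q' = 265 W/m

Resistance network (inner→outer):
  R'_copper = ln(0.188/0.172)/(2πk) = 0.08895/(2π·403) = 3.513×10^-5 m·K/W
  R'_diatomaceous earth = ln(0.345/0.188)/(2πk) = 0.6071/(2π·0.113) = 0.8551 m·K/W
  R'_vermiculite board = ln(0.498/0.345)/(2πk) = 0.3671/(2π·0.0721) = 0.8102 m·K/W
ΣR = 3.513×10^-5 + 0.8551 + 0.8102 = 1.665 m·K/W
Q' = ΔT/ΣR = (474 °C − 32 °C)/1.665 = 265 W/m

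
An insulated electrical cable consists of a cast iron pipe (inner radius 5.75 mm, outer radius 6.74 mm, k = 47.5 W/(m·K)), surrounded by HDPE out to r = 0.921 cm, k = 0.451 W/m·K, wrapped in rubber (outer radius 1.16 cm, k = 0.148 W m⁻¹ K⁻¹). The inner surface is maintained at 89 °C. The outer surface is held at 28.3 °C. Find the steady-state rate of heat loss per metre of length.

Series thermal resistances, inner to outer:
  R'_cast iron = ln(0.00674/0.00575)/(2πk) = 0.1589/(2π·47.5) = 5.323×10^-4 m·K/W
  R'_HDPE = ln(0.00921/0.00674)/(2πk) = 0.3122/(2π·0.451) = 0.1102 m·K/W
  R'_rubber = ln(0.0116/0.00921)/(2πk) = 0.2307/(2π·0.148) = 0.2481 m·K/W
ΣR = 5.323×10^-4 + 0.1102 + 0.2481 = 0.3588 m·K/W
Q' = ΔT/ΣR = (89 °C − 28.3 °C)/0.3588 = 169 W/m

Q' = 169 W/m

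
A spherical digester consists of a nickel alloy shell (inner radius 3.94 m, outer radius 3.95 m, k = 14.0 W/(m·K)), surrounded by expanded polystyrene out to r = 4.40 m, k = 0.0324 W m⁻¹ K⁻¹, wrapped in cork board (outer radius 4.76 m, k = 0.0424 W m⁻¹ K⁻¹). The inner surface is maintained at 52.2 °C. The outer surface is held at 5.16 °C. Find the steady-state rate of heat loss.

Treat each layer as a resistance in series:
  R_nickel alloy = (1/3.94 − 1/3.95)/(4πk) = 6.425×10^-4/(4π·14.0) = 3.652×10^-6 K/W
  R_expanded polystyrene = (1/3.95 − 1/4.40)/(4πk) = 0.02589/(4π·0.0324) = 0.06359 K/W
  R_cork board = (1/4.40 − 1/4.76)/(4πk) = 0.01719/(4π·0.0424) = 0.03226 K/W
ΣR = 3.652×10^-6 + 0.06359 + 0.03226 = 0.09585 K/W
Q = ΔT/ΣR = (52.2 °C − 5.16 °C)/0.09585 = 491 W

Q = 491 W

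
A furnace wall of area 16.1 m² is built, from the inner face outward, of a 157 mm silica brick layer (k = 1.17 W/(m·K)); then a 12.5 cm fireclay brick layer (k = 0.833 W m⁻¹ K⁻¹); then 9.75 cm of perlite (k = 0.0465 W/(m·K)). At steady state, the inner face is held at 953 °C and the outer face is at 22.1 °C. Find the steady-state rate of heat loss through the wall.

Treat each layer as a resistance in series:
  R_silica brick = L/(kA) = 0.157/(1.17·16.1) = 0.008335 K/W
  R_fireclay brick = L/(kA) = 0.125/(0.833·16.1) = 0.009320 K/W
  R_perlite = L/(kA) = 0.0975/(0.0465·16.1) = 0.1302 K/W
ΣR = 0.008335 + 0.009320 + 0.1302 = 0.1479 K/W
Q = ΔT/ΣR = (953 °C − 22.1 °C)/0.1479 = 6290 W

Q = 6.29 kW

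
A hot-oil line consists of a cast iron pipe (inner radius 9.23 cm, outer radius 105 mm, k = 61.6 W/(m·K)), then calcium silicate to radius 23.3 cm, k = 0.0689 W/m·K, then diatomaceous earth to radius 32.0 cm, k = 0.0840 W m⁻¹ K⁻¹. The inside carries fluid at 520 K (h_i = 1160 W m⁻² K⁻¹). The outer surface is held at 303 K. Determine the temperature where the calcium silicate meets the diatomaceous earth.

Series thermal resistances, inner to outer:
  R'_conv,in = 1/(2πr h) = 1/(2π·0.0923·1160) = 0.001486 m·K/W
  R'_cast iron = ln(0.105/0.0923)/(2πk) = 0.1289/(2π·61.6) = 3.331×10^-4 m·K/W
  R'_calcium silicate = ln(0.233/0.105)/(2πk) = 0.7971/(2π·0.0689) = 1.841 m·K/W
  R'_diatomaceous earth = ln(0.320/0.233)/(2πk) = 0.3173/(2π·0.0840) = 0.6012 m·K/W
ΣR = 0.001486 + 3.331×10^-4 + 1.841 + 0.6012 = 2.444 m·K/W
Q' = ΔT/ΣR = (520 K − 303 K)/2.444 = 88.79 W/m
From the inner boundary to the calcium silicate/diatomaceous earth interface, ΣR_partial = 1.843 m·K/W.
T_interface = T_in − Q'·ΣR_partial = 520 K − (88.79)(1.843) = 356.4 K

T = 356.4 K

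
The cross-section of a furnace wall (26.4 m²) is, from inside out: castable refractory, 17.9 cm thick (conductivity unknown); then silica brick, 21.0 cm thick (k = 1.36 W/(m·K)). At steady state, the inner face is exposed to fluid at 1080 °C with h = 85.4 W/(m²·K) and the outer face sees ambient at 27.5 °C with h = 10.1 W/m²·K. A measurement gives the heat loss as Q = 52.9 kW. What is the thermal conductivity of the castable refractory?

ΣR = ΔT/Q = |1080 − 27.5|/52900 = 0.01990 K/W
Known resistances:
  R_conv,in = 1/(hA) = 1/(85.4·26.4) = 4.435×10^-4 K/W
  R_silica brick = L/(kA) = 0.210/(1.36·26.4) = 0.005849 K/W
  R_conv,out = 1/(hA) = 1/(10.1·26.4) = 0.003750 K/W
R_castable refractory = ΣR − ΣR_known = 0.01990 − 0.01004 = 0.009860 K/W
L/(kA) = 0.009860 ⇒ k = 0.179/(0.009860·26.4) = 0.688 W/m·K

k = 0.688 W/m·K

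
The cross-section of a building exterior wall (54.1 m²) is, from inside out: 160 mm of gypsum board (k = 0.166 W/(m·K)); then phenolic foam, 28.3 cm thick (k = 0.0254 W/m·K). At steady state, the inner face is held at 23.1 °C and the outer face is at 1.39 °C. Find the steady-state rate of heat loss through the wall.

Treat each layer as a resistance in series:
  R_gypsum board = L/(kA) = 0.160/(0.166·54.1) = 0.01782 K/W
  R_phenolic foam = L/(kA) = 0.283/(0.0254·54.1) = 0.2059 K/W
ΣR = 0.01782 + 0.2059 = 0.2237 K/W
Q = ΔT/ΣR = (23.1 °C − 1.39 °C)/0.2237 = 97.0 W

Q = 97.0 W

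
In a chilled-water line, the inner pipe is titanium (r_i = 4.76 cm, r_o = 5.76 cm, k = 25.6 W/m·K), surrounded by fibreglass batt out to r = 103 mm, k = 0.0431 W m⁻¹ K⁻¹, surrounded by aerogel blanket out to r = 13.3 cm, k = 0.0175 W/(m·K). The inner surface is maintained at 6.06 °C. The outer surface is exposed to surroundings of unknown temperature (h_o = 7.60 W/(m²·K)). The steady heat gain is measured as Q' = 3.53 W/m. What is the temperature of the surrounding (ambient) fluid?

Sum the resistances:
  R'_titanium = ln(0.0576/0.0476)/(2πk) = 0.1907/(2π·25.6) = 0.001186 m·K/W
  R'_fibreglass batt = ln(0.103/0.0576)/(2πk) = 0.5812/(2π·0.0431) = 2.146 m·K/W
  R'_aerogel blanket = ln(0.133/0.103)/(2πk) = 0.2556/(2π·0.0175) = 2.325 m·K/W
  R'_conv,out = 1/(2πr h) = 1/(2π·0.133·7.60) = 0.1575 m·K/W
ΣR = 4.630 m·K/W
ΔT = Q'·ΣR = 3.53 × 4.630 = 16.34 K
Heat flows inward, so T_out = T_in + ΔT = 6.06 + 16.34 = 22.4 °C

T_out = 22.4 °C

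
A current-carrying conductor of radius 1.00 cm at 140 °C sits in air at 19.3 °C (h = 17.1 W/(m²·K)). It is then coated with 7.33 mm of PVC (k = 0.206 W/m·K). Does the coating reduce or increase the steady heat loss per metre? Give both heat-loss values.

Critical radius for a cylinder: r_cr = k/h = 0.0120 m = 1.20 cm.
Outer radius after coating: r₂ = 0.0100 + 0.00733 = 0.01733 m.
r₁ < r_cr < r₂: heat loss rises to a maximum at r_cr then falls. Whether the coating helps depends on whether Q(r₂) has dropped back below Q(r₁).
Bare: R = 1/(2πr₁h) = 0.9307 m·K/W; Q = 120.7/0.9307 = 130 W/m.
Coated: R = R_cond + R_conv = 0.9619 m·K/W; Q = 120.7/0.9619 = 125 W/m.

reduces: 130 → 125 W/m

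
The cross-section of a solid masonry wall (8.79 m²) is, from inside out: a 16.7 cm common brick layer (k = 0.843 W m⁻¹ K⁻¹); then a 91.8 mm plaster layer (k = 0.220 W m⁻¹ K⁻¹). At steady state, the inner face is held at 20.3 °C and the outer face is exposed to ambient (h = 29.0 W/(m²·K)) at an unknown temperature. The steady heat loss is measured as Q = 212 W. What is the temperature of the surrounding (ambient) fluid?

Series resistances:
  R_common brick = L/(kA) = 0.167/(0.843·8.79) = 0.02254 K/W
  R_plaster = L/(kA) = 0.0918/(0.220·8.79) = 0.04747 K/W
  R_conv,out = 1/(hA) = 1/(29.0·8.79) = 0.003923 K/W
ΣR = 0.07393 K/W
ΔT = Q·ΣR = 212 × 0.07393 = 15.67 K
Heat flows outward, so T_out = T_in − ΔT = 20.3 − 15.67 = 4.63 °C

T_out = 4.63 °C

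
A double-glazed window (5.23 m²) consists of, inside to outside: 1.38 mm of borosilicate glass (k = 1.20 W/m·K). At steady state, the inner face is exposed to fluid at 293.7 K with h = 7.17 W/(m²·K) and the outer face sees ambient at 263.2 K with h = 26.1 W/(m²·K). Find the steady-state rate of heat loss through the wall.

Treat each layer as a resistance in series:
  R_conv,in = 1/(hA) = 1/(7.17·5.23) = 0.02667 K/W
  R_borosilicate glass = L/(kA) = 0.00138/(1.20·5.23) = 2.199×10^-4 K/W
  R_conv,out = 1/(hA) = 1/(26.1·5.23) = 0.007326 K/W
ΣR = 0.02667 + 2.199×10^-4 + 0.007326 = 0.03422 K/W
Q = ΔT/ΣR = (293.7 K − 263.2 K)/0.03422 = 891 W

Q = 891 W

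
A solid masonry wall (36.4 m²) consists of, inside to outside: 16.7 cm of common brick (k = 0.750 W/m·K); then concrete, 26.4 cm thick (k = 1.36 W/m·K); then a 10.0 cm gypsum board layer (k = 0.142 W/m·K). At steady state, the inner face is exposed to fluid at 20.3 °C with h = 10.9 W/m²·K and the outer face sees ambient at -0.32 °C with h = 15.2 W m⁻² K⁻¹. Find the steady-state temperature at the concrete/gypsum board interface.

T = 12.1 °C

Resistance network (inner→outer):
  R_conv,in = 1/(hA) = 1/(10.9·36.4) = 0.002520 K/W
  R_common brick = L/(kA) = 0.167/(0.750·36.4) = 0.006117 K/W
  R_concrete = L/(kA) = 0.264/(1.36·36.4) = 0.005333 K/W
  R_gypsum board = L/(kA) = 0.100/(0.142·36.4) = 0.01935 K/W
  R_conv,out = 1/(hA) = 1/(15.2·36.4) = 0.001807 K/W
ΣR = 0.002520 + 0.006117 + 0.005333 + 0.01935 + 0.001807 = 0.03513 K/W
Q = ΔT/ΣR = (20.3 °C − -0.32 °C)/0.03513 = 587.0 W
From the inner boundary to the concrete/gypsum board interface, ΣR_partial = 0.01397 K/W.
T_interface = T_in − Q·ΣR_partial = 20.3 °C − (587.0)(0.01397) = 12.1 °C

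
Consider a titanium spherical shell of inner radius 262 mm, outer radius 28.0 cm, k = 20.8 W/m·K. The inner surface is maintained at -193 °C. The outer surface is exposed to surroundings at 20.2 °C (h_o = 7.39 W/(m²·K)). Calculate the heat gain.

Q = 1540 W

Treat each layer as a resistance in series:
  R_titanium = (1/0.262 − 1/0.280)/(4πk) = 0.2454/(4π·20.8) = 9.387×10^-4 K/W
  R_conv,out = 1/(4πr²h) = 1/(4π·0.280²·7.39) = 0.1374 K/W
ΣR = 9.387×10^-4 + 0.1374 = 0.1383 K/W
Q = ΔT/ΣR = (-193 °C − 20.2 °C)/0.1383 = -1540 W
(Negative Q ⇒ heat flows inward; heat gain = 1540 W.)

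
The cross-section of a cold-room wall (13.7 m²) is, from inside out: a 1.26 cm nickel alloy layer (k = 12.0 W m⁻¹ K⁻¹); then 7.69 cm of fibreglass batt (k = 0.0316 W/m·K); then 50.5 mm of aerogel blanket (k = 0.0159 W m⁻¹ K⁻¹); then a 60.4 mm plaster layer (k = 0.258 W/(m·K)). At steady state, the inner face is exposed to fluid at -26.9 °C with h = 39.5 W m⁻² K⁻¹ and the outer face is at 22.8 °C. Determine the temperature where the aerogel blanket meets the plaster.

T = 20.8 °C

Treat each layer as a resistance in series:
  R_conv,in = 1/(hA) = 1/(39.5·13.7) = 0.001848 K/W
  R_nickel alloy = L/(kA) = 0.0126/(12.0·13.7) = 7.664×10^-5 K/W
  R_fibreglass batt = L/(kA) = 0.0769/(0.0316·13.7) = 0.1776 K/W
  R_aerogel blanket = L/(kA) = 0.0505/(0.0159·13.7) = 0.2318 K/W
  R_plaster = L/(kA) = 0.0604/(0.258·13.7) = 0.01709 K/W
ΣR = 0.001848 + 7.664×10^-5 + 0.1776 + 0.2318 + 0.01709 = 0.4284 K/W
Q = ΔT/ΣR = (-26.9 °C − 22.8 °C)/0.4284 = -116.0 W
From the inner boundary to the aerogel blanket/plaster interface, ΣR_partial = 0.4113 K/W.
T_interface = T_in − Q·ΣR_partial = -26.9 °C − (-116.0)(0.4113) = 20.8 °C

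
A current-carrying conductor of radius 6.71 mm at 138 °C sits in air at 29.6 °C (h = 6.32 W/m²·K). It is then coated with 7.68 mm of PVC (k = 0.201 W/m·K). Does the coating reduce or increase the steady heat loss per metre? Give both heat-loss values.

increases: 28.9 → 46.0 W/m

Critical radius for a cylinder: r_cr = k/h = 0.0318 m = 3.18 cm.
Outer radius after coating: r₂ = 0.00671 + 0.00768 = 0.01439 m.
Since r₁ < r_cr and r₂ ≤ r_cr, the coating moves toward the maximum at r_cr — heat loss rises.
Bare: R = 1/(2πr₁h) = 3.753 m·K/W; Q = 108.4/3.753 = 28.9 W/m.
Coated: R = R_cond + R_conv = 2.354 m·K/W; Q = 108.4/2.354 = 46.0 W/m.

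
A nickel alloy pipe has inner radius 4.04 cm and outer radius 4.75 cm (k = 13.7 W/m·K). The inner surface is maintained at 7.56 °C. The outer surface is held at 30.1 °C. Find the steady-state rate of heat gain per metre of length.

Q' = 12.0 kW/m

Q' = 2πk·ΔT/ln(r₂/r₁) = 2π × 13.7 × 22.54 / ln(0.0475/0.0404) = 12000 W/m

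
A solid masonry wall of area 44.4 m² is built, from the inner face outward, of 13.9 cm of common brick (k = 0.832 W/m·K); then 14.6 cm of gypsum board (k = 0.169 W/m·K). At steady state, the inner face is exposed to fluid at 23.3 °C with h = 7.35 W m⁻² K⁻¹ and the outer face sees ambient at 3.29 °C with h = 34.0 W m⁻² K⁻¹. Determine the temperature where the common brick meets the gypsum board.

Resistance network (inner→outer):
  R_conv,in = 1/(hA) = 1/(7.35·44.4) = 0.003064 K/W
  R_common brick = L/(kA) = 0.139/(0.832·44.4) = 0.003763 K/W
  R_gypsum board = L/(kA) = 0.146/(0.169·44.4) = 0.01946 K/W
  R_conv,out = 1/(hA) = 1/(34.0·44.4) = 6.624×10^-4 K/W
ΣR = 0.003064 + 0.003763 + 0.01946 + 6.624×10^-4 = 0.02695 K/W
Q = ΔT/ΣR = (23.3 °C − 3.29 °C)/0.02695 = 742.5 W
From the inner boundary to the common brick/gypsum board interface, ΣR_partial = 0.006827 K/W.
T_interface = T_in − Q·ΣR_partial = 23.3 °C − (742.5)(0.006827) = 18.2 °C

T = 18.2 °C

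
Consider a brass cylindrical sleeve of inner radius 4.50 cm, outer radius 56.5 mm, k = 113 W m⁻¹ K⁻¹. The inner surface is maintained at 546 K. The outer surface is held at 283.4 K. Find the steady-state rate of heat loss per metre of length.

Q' = 819 kW/m

Q' = 2πk·ΔT/ln(r₂/r₁) = 2π × 113 × 262.6 / ln(0.0565/0.0450) = 8.19×10^5 W/m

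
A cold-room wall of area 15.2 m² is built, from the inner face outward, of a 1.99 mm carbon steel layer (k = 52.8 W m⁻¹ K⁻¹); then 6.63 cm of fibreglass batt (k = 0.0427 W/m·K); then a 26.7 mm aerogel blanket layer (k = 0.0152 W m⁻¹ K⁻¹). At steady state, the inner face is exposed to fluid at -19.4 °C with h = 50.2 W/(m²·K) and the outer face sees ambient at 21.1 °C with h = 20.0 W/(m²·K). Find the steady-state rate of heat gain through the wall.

Treat each layer as a resistance in series:
  R_conv,in = 1/(hA) = 1/(50.2·15.2) = 0.001311 K/W
  R_carbon steel = L/(kA) = 0.00199/(52.8·15.2) = 2.480×10^-6 K/W
  R_fibreglass batt = L/(kA) = 0.0663/(0.0427·15.2) = 0.1022 K/W
  R_aerogel blanket = L/(kA) = 0.0267/(0.0152·15.2) = 0.1156 K/W
  R_conv,out = 1/(hA) = 1/(20.0·15.2) = 0.003289 K/W
ΣR = 0.001311 + 2.480×10^-6 + 0.1022 + 0.1156 + 0.003289 = 0.2224 K/W
Q = ΔT/ΣR = (-19.4 °C − 21.1 °C)/0.2224 = -182 W
(Negative Q ⇒ heat flows inward; heat gain = 182 W.)

Q = 182 W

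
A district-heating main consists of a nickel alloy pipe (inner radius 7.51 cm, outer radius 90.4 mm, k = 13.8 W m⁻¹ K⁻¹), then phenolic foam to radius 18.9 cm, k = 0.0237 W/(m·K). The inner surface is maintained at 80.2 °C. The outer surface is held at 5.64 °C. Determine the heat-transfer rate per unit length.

Resistance network (inner→outer):
  R'_nickel alloy = ln(0.0904/0.0751)/(2πk) = 0.1854/(2π·13.8) = 0.002138 m·K/W
  R'_phenolic foam = ln(0.189/0.0904)/(2πk) = 0.7375/(2π·0.0237) = 4.953 m·K/W
ΣR = 0.002138 + 4.953 = 4.955 m·K/W
Q' = ΔT/ΣR = (80.2 °C − 5.64 °C)/4.955 = 15.0 W/m

Q' = 15.0 W/m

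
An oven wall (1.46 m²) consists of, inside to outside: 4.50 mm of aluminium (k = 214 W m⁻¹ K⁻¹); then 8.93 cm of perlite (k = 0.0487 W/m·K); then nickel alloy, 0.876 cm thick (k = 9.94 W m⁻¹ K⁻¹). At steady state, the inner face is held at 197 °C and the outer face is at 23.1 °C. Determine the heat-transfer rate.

Series thermal resistances, inner to outer:
  R_aluminium = L/(kA) = 0.00450/(214·1.46) = 1.440×10^-5 K/W
  R_perlite = L/(kA) = 0.0893/(0.0487·1.46) = 1.256 K/W
  R_nickel alloy = L/(kA) = 0.00876/(9.94·1.46) = 6.036×10^-4 K/W
ΣR = 1.440×10^-5 + 1.256 + 6.036×10^-4 = 1.257 K/W
Q = ΔT/ΣR = (197 °C − 23.1 °C)/1.257 = 138 W

Q = 138 W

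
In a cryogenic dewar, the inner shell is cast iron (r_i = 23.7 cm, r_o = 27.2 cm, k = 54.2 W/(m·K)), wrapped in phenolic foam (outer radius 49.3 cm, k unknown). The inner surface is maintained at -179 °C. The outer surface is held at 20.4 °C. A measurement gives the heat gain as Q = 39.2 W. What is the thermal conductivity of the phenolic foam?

k = 0.0258 W/m·K

ΣR = ΔT/Q = |-179 − 20.4|/39.2 = 5.087 K/W
Known resistances:
  R_cast iron = (1/0.237 − 1/0.272)/(4πk) = 0.5429/(4π·54.2) = 7.972×10^-4 K/W
R_phenolic foam = ΣR − ΣR_known = 5.087 − 7.972×10^-4 = 5.086 K/W
(1/r₁−1/r₂)/(4πk) = 5.086 ⇒ k = 1.648/(4π·5.086) = 0.0258 W/m·K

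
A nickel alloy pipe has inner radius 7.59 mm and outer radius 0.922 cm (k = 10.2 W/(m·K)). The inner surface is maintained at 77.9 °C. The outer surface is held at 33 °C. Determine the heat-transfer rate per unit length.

Q' = 2πk·ΔT/ln(r₂/r₁) = 2π × 10.2 × 44.9 / ln(0.00922/0.00759) = 14800 W/m

Q' = 14800 W/m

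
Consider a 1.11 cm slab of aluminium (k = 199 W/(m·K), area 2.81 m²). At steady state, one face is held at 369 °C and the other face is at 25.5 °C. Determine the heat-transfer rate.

Q = 17300 kW

Q = kA·ΔT/L = 199 × 2.81 × |369 °C − 25.5 °C| / 0.0111 = 1.73×10^7 W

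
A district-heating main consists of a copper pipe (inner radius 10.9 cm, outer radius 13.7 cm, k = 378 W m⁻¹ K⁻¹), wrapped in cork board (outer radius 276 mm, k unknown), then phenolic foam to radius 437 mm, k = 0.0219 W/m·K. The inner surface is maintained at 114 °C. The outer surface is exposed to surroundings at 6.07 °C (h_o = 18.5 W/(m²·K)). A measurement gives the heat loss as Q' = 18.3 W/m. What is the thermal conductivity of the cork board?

k = 0.0439 W/m·K

ΣR = ΔT/Q' = |114 − 6.07|/18.3 = 5.898 m·K/W
Known resistances:
  R'_copper = ln(0.137/0.109)/(2πk) = 0.2286/(2π·378) = 9.626×10^-5 m·K/W
  R'_phenolic foam = ln(0.437/0.276)/(2πk) = 0.4595/(2π·0.0219) = 3.340 m·K/W
  R'_conv,out = 1/(2πr h) = 1/(2π·0.437·18.5) = 0.01969 m·K/W
R_cork board = ΣR − ΣR_known = 5.898 − 3.360 = 2.538 m·K/W
ln(r₂/r₁)/(2πk) = 2.538 ⇒ k = 0.7004/(2π·2.538) = 0.0439 W/m·K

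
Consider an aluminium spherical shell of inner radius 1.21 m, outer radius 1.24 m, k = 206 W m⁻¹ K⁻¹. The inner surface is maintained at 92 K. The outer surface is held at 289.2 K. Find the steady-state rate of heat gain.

Q = 4πk·ΔT/(1/r₁ − 1/r₂) = 4π × 206 × 197.2 / (1/1.21 − 1/1.24) = 2.55×10^7 W

Q = 2.55×10^7 W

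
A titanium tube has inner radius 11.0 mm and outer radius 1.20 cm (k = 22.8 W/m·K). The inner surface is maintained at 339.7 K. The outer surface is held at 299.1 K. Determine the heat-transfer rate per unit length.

Q' = 2πk·ΔT/ln(r₂/r₁) = 2π × 22.8 × 40.6 / ln(0.0120/0.0110) = 66800 W/m

Q' = 66800 W/m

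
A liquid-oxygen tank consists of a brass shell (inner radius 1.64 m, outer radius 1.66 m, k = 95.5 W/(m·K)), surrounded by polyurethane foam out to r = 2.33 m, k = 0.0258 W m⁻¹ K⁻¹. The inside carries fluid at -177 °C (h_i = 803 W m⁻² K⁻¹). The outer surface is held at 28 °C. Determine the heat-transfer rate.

Series thermal resistances, inner to outer:
  R_conv,in = 1/(4πr²h) = 1/(4π·1.64²·803) = 3.685×10^-5 K/W
  R_brass = (1/1.64 − 1/1.66)/(4πk) = 0.007346/(4π·95.5) = 6.122×10^-6 K/W
  R_polyurethane foam = (1/1.66 − 1/2.33)/(4πk) = 0.1732/(4π·0.0258) = 0.5343 K/W
ΣR = 3.685×10^-5 + 6.122×10^-6 + 0.5343 = 0.5343 K/W
Q = ΔT/ΣR = (-177 °C − 28 °C)/0.5343 = -384 W
(Negative Q ⇒ heat flows inward; heat gain = 384 W.)

Q = 384 W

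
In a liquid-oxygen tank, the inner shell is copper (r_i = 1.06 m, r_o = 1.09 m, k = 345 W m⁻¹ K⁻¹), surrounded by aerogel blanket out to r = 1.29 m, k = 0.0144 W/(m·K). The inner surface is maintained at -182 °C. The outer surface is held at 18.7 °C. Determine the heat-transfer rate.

Series thermal resistances, inner to outer:
  R_copper = (1/1.06 − 1/1.09)/(4πk) = 0.02597/(4π·345) = 5.989×10^-6 K/W
  R_aerogel blanket = (1/1.09 − 1/1.29)/(4πk) = 0.1422/(4π·0.0144) = 0.7860 K/W
ΣR = 5.989×10^-6 + 0.7860 = 0.7860 K/W
Q = ΔT/ΣR = (-182 °C − 18.7 °C)/0.7860 = -255 W
(Negative Q ⇒ heat flows inward; heat gain = 255 W.)

Q = 255 W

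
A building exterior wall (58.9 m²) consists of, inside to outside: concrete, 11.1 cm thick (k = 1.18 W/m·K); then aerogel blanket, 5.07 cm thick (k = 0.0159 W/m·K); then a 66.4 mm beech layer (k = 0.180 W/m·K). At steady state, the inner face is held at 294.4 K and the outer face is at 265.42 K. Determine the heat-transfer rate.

Series thermal resistances, inner to outer:
  R_concrete = L/(kA) = 0.111/(1.18·58.9) = 0.001597 K/W
  R_aerogel blanket = L/(kA) = 0.0507/(0.0159·58.9) = 0.05414 K/W
  R_beech = L/(kA) = 0.0664/(0.180·58.9) = 0.006263 K/W
ΣR = 0.001597 + 0.05414 + 0.006263 = 0.06200 K/W
Q = ΔT/ΣR = (294.4 K − 265.42 K)/0.06200 = 467 W

Q = 467 W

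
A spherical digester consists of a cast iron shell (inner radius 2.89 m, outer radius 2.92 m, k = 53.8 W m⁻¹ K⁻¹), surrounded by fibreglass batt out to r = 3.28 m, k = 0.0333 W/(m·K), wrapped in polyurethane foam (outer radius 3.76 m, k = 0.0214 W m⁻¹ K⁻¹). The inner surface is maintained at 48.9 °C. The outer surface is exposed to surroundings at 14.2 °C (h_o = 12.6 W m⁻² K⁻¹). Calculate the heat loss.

Q = 148 W

Treat each layer as a resistance in series:
  R_cast iron = (1/2.89 − 1/2.92)/(4πk) = 0.003555/(4π·53.8) = 5.258×10^-6 K/W
  R_fibreglass batt = (1/2.92 − 1/3.28)/(4πk) = 0.03759/(4π·0.0333) = 0.08982 K/W
  R_polyurethane foam = (1/3.28 − 1/3.76)/(4πk) = 0.03892/(4π·0.0214) = 0.1447 K/W
  R_conv,out = 1/(4πr²h) = 1/(4π·3.76²·12.6) = 4.467×10^-4 K/W
ΣR = 5.258×10^-6 + 0.08982 + 0.1447 + 4.467×10^-4 = 0.2350 K/W
Q = ΔT/ΣR = (48.9 °C − 14.2 °C)/0.2350 = 148 W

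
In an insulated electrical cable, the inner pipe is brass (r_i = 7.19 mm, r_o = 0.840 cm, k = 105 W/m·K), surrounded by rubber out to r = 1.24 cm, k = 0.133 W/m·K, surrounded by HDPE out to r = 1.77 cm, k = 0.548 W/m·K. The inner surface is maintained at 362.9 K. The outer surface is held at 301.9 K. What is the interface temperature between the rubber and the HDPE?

T = 313.0 K

Series thermal resistances, inner to outer:
  R'_brass = ln(0.00840/0.00719)/(2πk) = 0.1555/(2π·105) = 2.358×10^-4 m·K/W
  R'_rubber = ln(0.0124/0.00840)/(2πk) = 0.3895/(2π·0.133) = 0.4661 m·K/W
  R'_HDPE = ln(0.0177/0.0124)/(2πk) = 0.3559/(2π·0.548) = 0.1034 m·K/W
ΣR = 2.358×10^-4 + 0.4661 + 0.1034 = 0.5697 m·K/W
Q' = ΔT/ΣR = (362.9 K − 301.9 K)/0.5697 = 107.1 W/m
From the inner boundary to the rubber/HDPE interface, ΣR_partial = 0.4663 m·K/W.
T_interface = T_in − Q'·ΣR_partial = 362.9 K − (107.1)(0.4663) = 313.0 K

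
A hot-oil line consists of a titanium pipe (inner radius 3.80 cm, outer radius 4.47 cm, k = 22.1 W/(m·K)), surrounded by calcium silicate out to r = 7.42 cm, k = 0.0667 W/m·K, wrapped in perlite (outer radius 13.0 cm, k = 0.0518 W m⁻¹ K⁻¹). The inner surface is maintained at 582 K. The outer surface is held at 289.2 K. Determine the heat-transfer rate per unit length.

Treat each layer as a resistance in series:
  R'_titanium = ln(0.0447/0.0380)/(2πk) = 0.1624/(2π·22.1) = 0.001169 m·K/W
  R'_calcium silicate = ln(0.0742/0.0447)/(2πk) = 0.5068/(2π·0.0667) = 1.209 m·K/W
  R'_perlite = ln(0.130/0.0742)/(2πk) = 0.5608/(2π·0.0518) = 1.723 m·K/W
ΣR = 0.001169 + 1.209 + 1.723 = 2.933 m·K/W
Q' = ΔT/ΣR = (582 K − 289.2 K)/2.933 = 99.8 W/m

Q' = 99.8 W/m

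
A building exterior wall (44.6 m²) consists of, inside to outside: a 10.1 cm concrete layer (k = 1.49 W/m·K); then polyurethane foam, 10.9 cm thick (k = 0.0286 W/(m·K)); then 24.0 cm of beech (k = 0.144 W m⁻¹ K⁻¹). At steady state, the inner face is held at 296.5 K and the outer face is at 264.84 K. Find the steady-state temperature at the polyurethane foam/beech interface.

T = 274.35 K

Treat each layer as a resistance in series:
  R_concrete = L/(kA) = 0.101/(1.49·44.6) = 0.001520 K/W
  R_polyurethane foam = L/(kA) = 0.109/(0.0286·44.6) = 0.08545 K/W
  R_beech = L/(kA) = 0.240/(0.144·44.6) = 0.03737 K/W
ΣR = 0.001520 + 0.08545 + 0.03737 = 0.1243 K/W
Q = ΔT/ΣR = (296.5 K − 264.84 K)/0.1243 = 254.7 W
From the inner boundary to the polyurethane foam/beech interface, ΣR_partial = 0.08697 K/W.
T_interface = T_in − Q·ΣR_partial = 296.5 K − (254.7)(0.08697) = 274.35 K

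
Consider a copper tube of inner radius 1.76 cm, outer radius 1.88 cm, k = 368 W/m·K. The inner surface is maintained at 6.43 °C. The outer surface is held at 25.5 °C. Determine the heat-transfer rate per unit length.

Q' = 6.69×10^5 W/m

Q' = 2πk·ΔT/ln(r₂/r₁) = 2π × 368 × 19.07 / ln(0.0188/0.0176) = 6.69×10^5 W/m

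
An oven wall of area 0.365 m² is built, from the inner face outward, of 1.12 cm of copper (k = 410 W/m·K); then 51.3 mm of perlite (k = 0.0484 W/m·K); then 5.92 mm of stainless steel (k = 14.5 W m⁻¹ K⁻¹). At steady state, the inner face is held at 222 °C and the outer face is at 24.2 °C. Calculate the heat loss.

Treat each layer as a resistance in series:
  R_copper = L/(kA) = 0.0112/(410·0.365) = 7.484×10^-5 K/W
  R_perlite = L/(kA) = 0.0513/(0.0484·0.365) = 2.904 K/W
  R_stainless steel = L/(kA) = 0.00592/(14.5·0.365) = 0.001119 K/W
ΣR = 7.484×10^-5 + 2.904 + 0.001119 = 2.905 K/W
Q = ΔT/ΣR = (222 °C − 24.2 °C)/2.905 = 68.1 W

Q = 68.1 W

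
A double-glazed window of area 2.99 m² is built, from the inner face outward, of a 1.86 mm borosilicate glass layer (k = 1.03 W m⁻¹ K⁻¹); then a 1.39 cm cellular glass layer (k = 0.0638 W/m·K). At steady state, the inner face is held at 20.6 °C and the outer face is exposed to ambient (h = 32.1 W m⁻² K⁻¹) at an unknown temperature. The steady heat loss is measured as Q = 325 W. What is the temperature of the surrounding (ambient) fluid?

T_out = -6.66 °C

Sum the resistances:
  R_borosilicate glass = L/(kA) = 0.00186/(1.03·2.99) = 6.040×10^-4 K/W
  R_cellular glass = L/(kA) = 0.0139/(0.0638·2.99) = 0.07287 K/W
  R_conv,out = 1/(hA) = 1/(32.1·2.99) = 0.01042 K/W
ΣR = 0.08389 K/W
ΔT = Q·ΣR = 325 × 0.08389 = 27.26 K
Heat flows outward, so T_out = T_in − ΔT = 20.6 − 27.26 = -6.66 °C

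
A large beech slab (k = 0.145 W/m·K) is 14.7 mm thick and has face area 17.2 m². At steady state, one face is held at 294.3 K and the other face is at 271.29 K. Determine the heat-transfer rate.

Q = 3.90 kW

Q = kA·ΔT/L = 0.145 × 17.2 × |294.3 K − 271.29 K| / 0.0147 = 3900 W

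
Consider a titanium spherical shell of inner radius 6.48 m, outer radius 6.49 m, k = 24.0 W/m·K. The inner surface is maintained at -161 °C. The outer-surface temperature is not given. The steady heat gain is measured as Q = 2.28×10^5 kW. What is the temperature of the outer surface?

T_out = 18.8 °C

Series resistances:
  R_titanium = (1/6.48 − 1/6.49)/(4πk) = 2.378×10^-4/(4π·24.0) = 7.884×10^-7 K/W
ΣR = 7.884×10^-7 K/W
ΔT = Q·ΣR = 2.28×10^8 × 7.884×10^-7 = 179.8 K
Heat flows inward, so T_out = T_in + ΔT = -161 + 179.8 = 18.8 °C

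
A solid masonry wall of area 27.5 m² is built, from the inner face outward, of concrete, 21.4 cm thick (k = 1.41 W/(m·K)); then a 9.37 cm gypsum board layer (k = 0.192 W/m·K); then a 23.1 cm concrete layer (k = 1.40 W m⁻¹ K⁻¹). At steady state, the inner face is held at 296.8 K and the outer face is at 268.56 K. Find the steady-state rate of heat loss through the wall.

Resistance network (inner→outer):
  R_concrete = L/(kA) = 0.214/(1.41·27.5) = 0.005519 K/W
  R_gypsum board = L/(kA) = 0.0937/(0.192·27.5) = 0.01775 K/W
  R_concrete = L/(kA) = 0.231/(1.40·27.5) = 0.006000 K/W
ΣR = 0.005519 + 0.01775 + 0.006000 = 0.02927 K/W
Q = ΔT/ΣR = (296.8 K − 268.56 K)/0.02927 = 965 W

Q = 965 W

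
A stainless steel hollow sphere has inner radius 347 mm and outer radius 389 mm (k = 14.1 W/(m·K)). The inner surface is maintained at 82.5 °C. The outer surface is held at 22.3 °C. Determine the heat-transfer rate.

Q = 34300 W

Q = 4πk·ΔT/(1/r₁ − 1/r₂) = 4π × 14.1 × 60.2 / (1/0.347 − 1/0.389) = 34300 W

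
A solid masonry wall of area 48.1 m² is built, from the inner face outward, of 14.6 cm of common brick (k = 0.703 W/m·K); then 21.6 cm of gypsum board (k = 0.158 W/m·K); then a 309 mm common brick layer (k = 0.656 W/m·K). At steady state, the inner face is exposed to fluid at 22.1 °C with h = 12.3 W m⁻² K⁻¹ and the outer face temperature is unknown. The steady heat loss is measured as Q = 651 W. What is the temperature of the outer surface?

T_out = -6.69 °C

Series resistances:
  R_conv,in = 1/(hA) = 1/(12.3·48.1) = 0.001690 K/W
  R_common brick = L/(kA) = 0.146/(0.703·48.1) = 0.004318 K/W
  R_gypsum board = L/(kA) = 0.216/(0.158·48.1) = 0.02842 K/W
  R_common brick = L/(kA) = 0.309/(0.656·48.1) = 0.009793 K/W
ΣR = 0.04422 K/W
ΔT = Q·ΣR = 651 × 0.04422 = 28.79 K
Heat flows outward, so T_out = T_in − ΔT = 22.1 − 28.79 = -6.69 °C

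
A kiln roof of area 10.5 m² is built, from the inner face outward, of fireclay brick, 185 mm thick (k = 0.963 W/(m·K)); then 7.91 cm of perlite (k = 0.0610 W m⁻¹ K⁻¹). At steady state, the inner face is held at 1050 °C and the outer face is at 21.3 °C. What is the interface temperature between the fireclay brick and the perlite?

T = 917 °C

Treat each layer as a resistance in series:
  R_fireclay brick = L/(kA) = 0.185/(0.963·10.5) = 0.01830 K/W
  R_perlite = L/(kA) = 0.0791/(0.0610·10.5) = 0.1235 K/W
ΣR = 0.01830 + 0.1235 = 0.1418 K/W
Q = ΔT/ΣR = (1050 °C − 21.3 °C)/0.1418 = 7255 W
From the inner boundary to the fireclay brick/perlite interface, ΣR_partial = 0.01830 K/W.
T_interface = T_in − Q·ΣR_partial = 1050 °C − (7255)(0.01830) = 917 °C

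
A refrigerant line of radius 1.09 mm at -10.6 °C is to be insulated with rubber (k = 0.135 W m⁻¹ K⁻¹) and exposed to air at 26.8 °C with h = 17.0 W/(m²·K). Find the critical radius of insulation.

For a cylinder, r_cr = k_ins/h = 0.135/17.0 = 0.00794 m = 0.794 cm

r_cr = 0.794 cm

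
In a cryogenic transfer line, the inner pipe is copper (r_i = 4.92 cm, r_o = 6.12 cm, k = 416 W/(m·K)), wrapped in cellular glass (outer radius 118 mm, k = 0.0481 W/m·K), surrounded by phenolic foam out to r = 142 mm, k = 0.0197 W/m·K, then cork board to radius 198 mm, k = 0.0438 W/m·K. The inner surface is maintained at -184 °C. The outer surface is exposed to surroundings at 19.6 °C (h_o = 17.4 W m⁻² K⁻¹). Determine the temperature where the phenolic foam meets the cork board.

Treat each layer as a resistance in series:
  R'_copper = ln(0.0612/0.0492)/(2πk) = 0.2183/(2π·416) = 8.350×10^-5 m·K/W
  R'_cellular glass = ln(0.118/0.0612)/(2πk) = 0.6565/(2π·0.0481) = 2.172 m·K/W
  R'_phenolic foam = ln(0.142/0.118)/(2πk) = 0.1851/(2π·0.0197) = 1.496 m·K/W
  R'_cork board = ln(0.198/0.142)/(2πk) = 0.3324/(2π·0.0438) = 1.208 m·K/W
  R'_conv,out = 1/(2πr h) = 1/(2π·0.198·17.4) = 0.04620 m·K/W
ΣR = 8.350×10^-5 + 2.172 + 1.496 + 1.208 + 0.04620 = 4.922 m·K/W
Q' = ΔT/ΣR = (-184 °C − 19.6 °C)/4.922 = -41.37 W/m
From the inner boundary to the phenolic foam/cork board interface, ΣR_partial = 3.668 m·K/W.
T_interface = T_in − Q'·ΣR_partial = -184 °C − (-41.37)(3.668) = -32.3 °C

T = -32.3 °C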